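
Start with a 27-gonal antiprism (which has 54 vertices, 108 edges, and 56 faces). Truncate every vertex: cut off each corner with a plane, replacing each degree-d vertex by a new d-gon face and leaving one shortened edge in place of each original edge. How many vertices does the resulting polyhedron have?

216

Truncation replaces each original edge-end by a new vertex, so V′ = 2E = 216.
Each original edge survives, and each old vertex of degree d contributes d new edges; summing degrees gives Σd = 2E, so E′ = E + 2E = 3E = 324.
Each original face survives and each original vertex becomes one new face: F′ = F + V = 110.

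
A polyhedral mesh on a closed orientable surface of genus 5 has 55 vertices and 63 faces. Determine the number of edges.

For a closed orientable surface of genus 5, χ = 2 − 2·5 = -8.
E = V + F − (-8) = 55 + 63 − (-8) = 126.

126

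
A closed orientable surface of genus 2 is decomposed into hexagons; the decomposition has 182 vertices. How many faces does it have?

92

χ = 2 − 2·2 = -2, and every face is a hexagon so 6F = 2E.
V − E + F = -2 with E = 6F/2 gives 182 − (6/2 − 1)·F = -2, so F = 92 and E = 276.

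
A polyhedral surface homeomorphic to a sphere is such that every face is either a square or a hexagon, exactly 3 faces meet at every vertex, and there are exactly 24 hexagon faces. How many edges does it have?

Let x be the number of squares; then F = 24 + x.
Edge–face incidences: 2E = 6·24 + 4·x = 144 + 4x.
Every vertex has degree 3, so 3V = 2E.
Euler: V − E + F = 2 ⇒ (2E)/3 − E + (24 + x) = 2.
Multiply by 6: 2·(2E) − 3·(2E) + 6·(24 + x) = 12, i.e. 144 + 6x − (144 + 4x) = 12.
Collecting terms: 2x = 12, so x = 6.
Then 2E = 144 + 4·6 = 168, so E = 84, V = 2E/3 = 56, F = 24 + 6 = 30.

84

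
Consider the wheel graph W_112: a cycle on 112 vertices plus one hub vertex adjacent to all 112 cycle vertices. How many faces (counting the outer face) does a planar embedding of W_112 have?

W_112 has V = 112 + 1 = 113 vertices and E = 2·112 = 224 edges.
By Euler's formula F = 2 − V + E = 2 − 113 + 224 = 113.

113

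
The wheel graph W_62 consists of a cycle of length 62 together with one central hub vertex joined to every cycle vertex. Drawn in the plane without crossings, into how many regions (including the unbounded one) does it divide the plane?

63

W_62 has V = 62 + 1 = 63 vertices and E = 2·62 = 124 edges.
By Euler's formula F = 2 − V + E = 2 − 63 + 124 = 63.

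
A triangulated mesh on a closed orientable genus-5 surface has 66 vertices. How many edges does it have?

χ = 2 − 2·5 = -8, and every face is a triangle so 3F = 2E.
V − E + F = -8 with E = 3F/2 gives 66 − (3/2 − 1)·F = -8, so F = 148 and E = 222.

222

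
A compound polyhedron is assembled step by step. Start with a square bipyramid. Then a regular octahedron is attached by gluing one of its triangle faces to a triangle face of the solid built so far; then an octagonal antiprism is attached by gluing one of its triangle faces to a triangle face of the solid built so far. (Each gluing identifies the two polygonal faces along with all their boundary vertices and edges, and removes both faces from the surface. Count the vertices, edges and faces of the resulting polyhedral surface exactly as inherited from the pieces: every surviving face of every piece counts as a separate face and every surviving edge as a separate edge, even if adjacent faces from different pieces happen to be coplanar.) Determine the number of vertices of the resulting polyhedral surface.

22

A square bipyramid: V=6, E=12, F=8.
Attach a regular octahedron (V=6, E=12, F=8) along a 3-gon: merge 3 vertices and 3 edges, delete both glued faces → V=9, E=21, F=14.
Attach an octagonal antiprism (V=16, E=32, F=18) along a 3-gon: merge 3 vertices and 3 edges, delete both glued faces → V=22, E=50, F=30.
Check: V − E + F = 22 − 50 + 30 = 2.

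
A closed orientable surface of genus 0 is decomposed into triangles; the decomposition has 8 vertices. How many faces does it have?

12

χ = 2 − 2·0 = 2, and every face is a triangle so 3F = 2E.
V − E + F = 2 with E = 3F/2 gives 8 − (3/2 − 1)·F = 2, so F = 12 and E = 18.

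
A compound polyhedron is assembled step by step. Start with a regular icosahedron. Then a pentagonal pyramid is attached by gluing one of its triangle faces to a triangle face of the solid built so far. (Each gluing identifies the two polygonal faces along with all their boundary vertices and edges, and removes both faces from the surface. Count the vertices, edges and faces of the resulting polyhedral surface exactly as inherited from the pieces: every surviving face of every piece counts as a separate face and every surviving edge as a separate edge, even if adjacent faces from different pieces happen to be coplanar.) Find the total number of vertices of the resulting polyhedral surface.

15

A regular icosahedron: V=12, E=30, F=20.
Attach a pentagonal pyramid (V=6, E=10, F=6) along a 3-gon: merge 3 vertices and 3 edges, delete both glued faces → V=15, E=37, F=24.
Check: V − E + F = 15 − 37 + 24 = 2.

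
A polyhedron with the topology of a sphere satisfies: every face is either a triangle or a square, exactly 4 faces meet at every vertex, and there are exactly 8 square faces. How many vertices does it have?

14

Let x be the number of triangles; then F = 8 + x.
Edge–face incidences: 2E = 4·8 + 3·x = 32 + 3x.
Every vertex has degree 4, so 4V = 2E.
Euler: V − E + F = 2 ⇒ (2E)/4 − E + (8 + x) = 2.
Multiply by 8: 2·(2E) − 4·(2E) + 8·(8 + x) = 16, i.e. 64 + 8x − 2·(32 + 3x) = 16.
Collecting terms: 2x = 16, so x = 8.
Then 2E = 32 + 3·8 = 56, so E = 28, V = 2E/4 = 14, F = 8 + 8 = 16.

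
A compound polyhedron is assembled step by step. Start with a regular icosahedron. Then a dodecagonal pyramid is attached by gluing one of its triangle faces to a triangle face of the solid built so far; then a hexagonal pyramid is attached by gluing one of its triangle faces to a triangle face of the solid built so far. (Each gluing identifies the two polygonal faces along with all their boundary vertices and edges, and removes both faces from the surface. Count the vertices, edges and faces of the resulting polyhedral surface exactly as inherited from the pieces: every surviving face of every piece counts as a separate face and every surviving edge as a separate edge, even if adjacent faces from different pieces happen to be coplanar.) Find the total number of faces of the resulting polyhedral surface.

36

A regular icosahedron: V=12, E=30, F=20.
Attach a dodecagonal pyramid (V=13, E=24, F=13) along a 3-gon: merge 3 vertices and 3 edges, delete both glued faces → V=22, E=51, F=31.
Attach a hexagonal pyramid (V=7, E=12, F=7) along a 3-gon: merge 3 vertices and 3 edges, delete both glued faces → V=26, E=60, F=36.
Check: V − E + F = 26 − 60 + 36 = 2.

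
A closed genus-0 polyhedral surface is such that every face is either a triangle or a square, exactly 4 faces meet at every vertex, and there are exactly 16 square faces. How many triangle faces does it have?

8

Let x be the number of triangles; then F = 16 + x.
Edge–face incidences: 2E = 4·16 + 3·x = 64 + 3x.
Every vertex has degree 4, so 4V = 2E.
Euler: V − E + F = 2 ⇒ (2E)/4 − E + (16 + x) = 2.
Multiply by 8: 2·(2E) − 4·(2E) + 8·(16 + x) = 16, i.e. 128 + 8x − 2·(64 + 3x) = 16.
Collecting terms: 2x = 16, so x = 8.
Then 2E = 64 + 3·8 = 88, so E = 44, V = 2E/4 = 22, F = 16 + 8 = 24.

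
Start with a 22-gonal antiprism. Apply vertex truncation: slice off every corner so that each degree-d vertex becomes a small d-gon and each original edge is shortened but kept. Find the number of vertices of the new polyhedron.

The base solid has V = 44, E = 88, F = 46.
Truncation replaces each original edge-end by a new vertex, so V′ = 2E = 176.
Each original edge survives, and each old vertex of degree d contributes d new edges; summing degrees gives Σd = 2E, so E′ = E + 2E = 3E = 264.
Each original face survives and each original vertex becomes one new face: F′ = F + V = 90.

176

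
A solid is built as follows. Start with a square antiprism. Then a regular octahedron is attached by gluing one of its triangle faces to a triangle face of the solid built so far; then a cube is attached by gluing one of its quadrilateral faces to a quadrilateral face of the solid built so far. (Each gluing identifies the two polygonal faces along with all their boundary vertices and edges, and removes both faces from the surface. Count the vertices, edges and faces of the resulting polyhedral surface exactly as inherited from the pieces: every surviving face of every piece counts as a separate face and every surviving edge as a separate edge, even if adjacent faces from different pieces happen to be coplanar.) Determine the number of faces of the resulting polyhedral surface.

20

A square antiprism: V=8, E=16, F=10.
Attach a regular octahedron (V=6, E=12, F=8) along a 3-gon: merge 3 vertices and 3 edges, delete both glued faces → V=11, E=25, F=16.
Attach a cube (V=8, E=12, F=6) along a 4-gon: merge 4 vertices and 4 edges, delete both glued faces → V=15, E=33, F=20.
Check: V − E + F = 15 − 33 + 20 = 2.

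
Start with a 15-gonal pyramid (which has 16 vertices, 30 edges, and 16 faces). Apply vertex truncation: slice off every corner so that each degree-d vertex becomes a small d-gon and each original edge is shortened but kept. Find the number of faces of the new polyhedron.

Truncation replaces each original edge-end by a new vertex, so V′ = 2E = 60.
Each original edge survives, and each old vertex of degree d contributes d new edges; summing degrees gives Σd = 2E, so E′ = E + 2E = 3E = 90.
Each original face survives and each original vertex becomes one new face: F′ = F + V = 32.

32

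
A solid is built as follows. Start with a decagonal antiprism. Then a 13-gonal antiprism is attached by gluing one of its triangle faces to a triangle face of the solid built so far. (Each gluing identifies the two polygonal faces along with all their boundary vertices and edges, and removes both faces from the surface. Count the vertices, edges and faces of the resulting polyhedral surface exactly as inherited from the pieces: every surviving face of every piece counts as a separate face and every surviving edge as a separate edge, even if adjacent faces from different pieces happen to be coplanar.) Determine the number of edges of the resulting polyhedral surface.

89

A decagonal antiprism: V=20, E=40, F=22.
Attach a 13-gonal antiprism (V=26, E=52, F=28) along a 3-gon: merge 3 vertices and 3 edges, delete both glued faces → V=43, E=89, F=48.
Check: V − E + F = 43 − 89 + 48 = 2.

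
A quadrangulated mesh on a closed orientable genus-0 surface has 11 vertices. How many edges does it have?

χ = 2 − 2·0 = 2, and every face is a square so 4F = 2E.
V − E + F = 2 with E = 4F/2 gives 11 − (4/2 − 1)·F = 2, so F = 9 and E = 18.

18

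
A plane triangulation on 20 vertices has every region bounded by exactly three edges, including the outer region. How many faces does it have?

36

In a plane triangulation 3F = 2E and V − E + F = 2, so F = 2V − 4 = 2·20 − 4 = 36.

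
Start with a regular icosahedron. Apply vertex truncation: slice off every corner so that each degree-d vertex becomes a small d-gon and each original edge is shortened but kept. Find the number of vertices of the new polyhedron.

The base solid has V = 12, E = 30, F = 20.
Truncation replaces each original edge-end by a new vertex, so V′ = 2E = 60.
Each original edge survives, and each old vertex of degree d contributes d new edges; summing degrees gives Σd = 2E, so E′ = E + 2E = 3E = 90.
Each original face survives and each original vertex becomes one new face: F′ = F + V = 32.

60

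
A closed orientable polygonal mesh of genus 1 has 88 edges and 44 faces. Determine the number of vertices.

44

For a closed orientable surface of genus 1, χ = 2 − 2·1 = 0.
V = 0 + E − F = 0 + 88 − 44 = 44.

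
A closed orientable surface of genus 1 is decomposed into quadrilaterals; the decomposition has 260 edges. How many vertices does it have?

130

χ = 2 − 2·1 = 0, and every face is a square so 4F = 2E.
F = 2E/4 = 130. Then V = 0 + E − F = 0 + 260 − 130 = 130.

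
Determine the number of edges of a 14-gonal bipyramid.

A bipyramid over an n-gon has 2n triangular faces and n + 2 vertices: V = 14 + 2 = 16, E = 3·14 = 42, F = 2·14 = 28.
Check: V − E + F = 16 − 42 + 28 = 2.

42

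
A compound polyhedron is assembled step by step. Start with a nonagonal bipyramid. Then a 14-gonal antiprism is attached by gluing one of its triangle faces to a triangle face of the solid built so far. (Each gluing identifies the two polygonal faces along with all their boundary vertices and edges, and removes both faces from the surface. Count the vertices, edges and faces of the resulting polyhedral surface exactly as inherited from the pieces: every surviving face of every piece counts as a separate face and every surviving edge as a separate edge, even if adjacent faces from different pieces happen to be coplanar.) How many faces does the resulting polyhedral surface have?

A nonagonal bipyramid: V=11, E=27, F=18.
Attach a 14-gonal antiprism (V=28, E=56, F=30) along a 3-gon: merge 3 vertices and 3 edges, delete both glued faces → V=36, E=80, F=46.
Check: V − E + F = 36 − 80 + 46 = 2.

46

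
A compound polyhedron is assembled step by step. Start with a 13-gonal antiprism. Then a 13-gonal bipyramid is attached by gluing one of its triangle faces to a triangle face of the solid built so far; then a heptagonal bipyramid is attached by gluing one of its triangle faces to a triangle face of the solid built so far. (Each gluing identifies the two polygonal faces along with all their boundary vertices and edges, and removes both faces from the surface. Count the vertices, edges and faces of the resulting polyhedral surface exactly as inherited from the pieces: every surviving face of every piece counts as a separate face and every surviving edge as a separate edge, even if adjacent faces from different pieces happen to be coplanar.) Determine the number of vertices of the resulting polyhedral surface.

44

A 13-gonal antiprism: V=26, E=52, F=28.
Attach a 13-gonal bipyramid (V=15, E=39, F=26) along a 3-gon: merge 3 vertices and 3 edges, delete both glued faces → V=38, E=88, F=52.
Attach a heptagonal bipyramid (V=9, E=21, F=14) along a 3-gon: merge 3 vertices and 3 edges, delete both glued faces → V=44, E=106, F=64.
Check: V − E + F = 44 − 106 + 64 = 2.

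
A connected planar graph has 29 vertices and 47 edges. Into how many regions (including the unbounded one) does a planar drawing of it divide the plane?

Euler's formula for a connected plane graph: V − E + F = 2, so F = 2 − 29 + 47 = 20.

20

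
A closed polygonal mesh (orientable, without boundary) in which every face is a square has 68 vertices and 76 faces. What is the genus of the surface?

Every face is a square, so 2E = 4·76 = 304, giving E = 152.
χ = V − E + F = 68 − 152 + 76 = -8.
For a closed orientable surface χ = 2 − 2g, so g = (2 − (-8))/2 = 5.

5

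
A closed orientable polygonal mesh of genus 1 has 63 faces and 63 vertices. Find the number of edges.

For a closed orientable surface of genus 1, χ = 2 − 2·1 = 0.
E = V + F − (0) = 63 + 63 − (0) = 126.

126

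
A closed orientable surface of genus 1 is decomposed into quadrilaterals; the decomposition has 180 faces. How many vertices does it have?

180

χ = 2 − 2·1 = 0, and every face is a square so 4F = 2E.
E = 4·180/2 = 360. Then V = 0 + E − F = 0 + 360 − 180 = 180.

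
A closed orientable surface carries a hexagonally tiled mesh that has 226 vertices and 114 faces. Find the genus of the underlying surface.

2

Every face is a hexagon, so 2E = 6·114 = 684, giving E = 342.
χ = V − E + F = 226 − 342 + 114 = -2.
For a closed orientable surface χ = 2 − 2g, so g = (2 − (-2))/2 = 2.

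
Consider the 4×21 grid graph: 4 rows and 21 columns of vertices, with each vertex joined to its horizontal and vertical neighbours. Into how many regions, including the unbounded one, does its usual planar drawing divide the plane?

The grid has V = 4·21 = 84 vertices and E = 4·20 + 21·3 = 143 edges.
F = 2 − V + E = 2 − 84 + 143 = 61.

61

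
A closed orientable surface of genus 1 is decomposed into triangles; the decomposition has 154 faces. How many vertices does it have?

77

χ = 2 − 2·1 = 0, and every face is a triangle so 3F = 2E.
E = 3·154/2 = 231. Then V = 0 + E − F = 0 + 231 − 154 = 77.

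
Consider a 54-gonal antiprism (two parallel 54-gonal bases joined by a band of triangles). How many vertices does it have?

108

An antiprism on an n-gon has two n-gon caps and 2n triangles: V = 2·54 = 108, E = 4·54 = 216, F = 2·54 + 2 = 110.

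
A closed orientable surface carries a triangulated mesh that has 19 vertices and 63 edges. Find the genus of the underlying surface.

2

Every face is a triangle and each edge borders two faces, so 3F = 2·63, giving F = 42.
χ = V − E + F = 19 − 63 + 42 = -2.
For a closed orientable surface χ = 2 − 2g, so g = (2 − (-2))/2 = 2.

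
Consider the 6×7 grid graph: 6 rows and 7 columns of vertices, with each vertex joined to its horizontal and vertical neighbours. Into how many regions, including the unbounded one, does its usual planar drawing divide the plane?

The grid has V = 6·7 = 42 vertices and E = 6·6 + 7·5 = 71 edges.
F = 2 − V + E = 2 − 42 + 71 = 31.

31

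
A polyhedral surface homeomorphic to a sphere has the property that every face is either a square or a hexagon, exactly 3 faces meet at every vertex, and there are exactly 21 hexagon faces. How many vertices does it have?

Let x be the number of squares; then F = 21 + x.
Edge–face incidences: 2E = 6·21 + 4·x = 126 + 4x.
Every vertex has degree 3, so 3V = 2E.
Euler: V − E + F = 2 ⇒ (2E)/3 − E + (21 + x) = 2.
Multiply by 6: 2·(2E) − 3·(2E) + 6·(21 + x) = 12, i.e. 126 + 6x − (126 + 4x) = 12.
Collecting terms: 2x = 12, so x = 6.
Then 2E = 126 + 4·6 = 150, so E = 75, V = 2E/3 = 50, F = 21 + 6 = 27.

50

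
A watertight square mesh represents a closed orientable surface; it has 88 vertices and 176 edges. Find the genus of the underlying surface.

1

Every face is a square and each edge borders two faces, so 4F = 2·176, giving F = 88.
χ = V − E + F = 88 − 176 + 88 = 0.
For a closed orientable surface χ = 2 − 2g, so g = (2 − (0))/2 = 1.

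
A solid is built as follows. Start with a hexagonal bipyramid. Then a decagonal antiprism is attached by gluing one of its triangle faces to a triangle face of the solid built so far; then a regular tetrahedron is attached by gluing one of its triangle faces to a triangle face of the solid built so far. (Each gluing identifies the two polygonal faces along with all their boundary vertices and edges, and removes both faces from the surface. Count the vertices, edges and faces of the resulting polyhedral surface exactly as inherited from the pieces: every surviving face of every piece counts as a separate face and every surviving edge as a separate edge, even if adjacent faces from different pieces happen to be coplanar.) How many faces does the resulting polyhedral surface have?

A hexagonal bipyramid: V=8, E=18, F=12.
Attach a decagonal antiprism (V=20, E=40, F=22) along a 3-gon: merge 3 vertices and 3 edges, delete both glued faces → V=25, E=55, F=32.
Attach a regular tetrahedron (V=4, E=6, F=4) along a 3-gon: merge 3 vertices and 3 edges, delete both glued faces → V=26, E=58, F=34.
Check: V − E + F = 26 − 58 + 34 = 2.

34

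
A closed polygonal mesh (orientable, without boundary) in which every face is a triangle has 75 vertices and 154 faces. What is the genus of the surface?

Every face is a triangle, so 2E = 3·154 = 462, giving E = 231.
χ = V − E + F = 75 − 231 + 154 = -2.
For a closed orientable surface χ = 2 − 2g, so g = (2 − (-2))/2 = 2.

2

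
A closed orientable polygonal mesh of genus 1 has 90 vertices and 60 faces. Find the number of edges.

For a closed orientable surface of genus 1, χ = 2 − 2·1 = 0.
E = V + F − (0) = 90 + 60 − (0) = 150.

150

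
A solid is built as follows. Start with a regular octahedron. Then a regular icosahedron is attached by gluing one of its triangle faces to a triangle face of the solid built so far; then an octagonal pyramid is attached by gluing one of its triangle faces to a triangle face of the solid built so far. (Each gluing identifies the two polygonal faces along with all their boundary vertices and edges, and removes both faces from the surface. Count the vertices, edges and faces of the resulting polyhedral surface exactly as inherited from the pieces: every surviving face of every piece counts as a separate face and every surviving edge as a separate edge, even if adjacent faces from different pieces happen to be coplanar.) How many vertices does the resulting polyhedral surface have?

A regular octahedron: V=6, E=12, F=8.
Attach a regular icosahedron (V=12, E=30, F=20) along a 3-gon: merge 3 vertices and 3 edges, delete both glued faces → V=15, E=39, F=26.
Attach an octagonal pyramid (V=9, E=16, F=9) along a 3-gon: merge 3 vertices and 3 edges, delete both glued faces → V=21, E=52, F=33.
Check: V − E + F = 21 − 52 + 33 = 2.

21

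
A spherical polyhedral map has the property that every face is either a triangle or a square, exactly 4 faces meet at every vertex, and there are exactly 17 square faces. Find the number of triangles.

8

Let x be the number of triangles; then F = 17 + x.
Edge–face incidences: 2E = 4·17 + 3·x = 68 + 3x.
Every vertex has degree 4, so 4V = 2E.
Euler: V − E + F = 2 ⇒ (2E)/4 − E + (17 + x) = 2.
Multiply by 8: 2·(2E) − 4·(2E) + 8·(17 + x) = 16, i.e. 136 + 8x − 2·(68 + 3x) = 16.
Collecting terms: 2x = 16, so x = 8.
Then 2E = 68 + 3·8 = 92, so E = 46, V = 2E/4 = 23, F = 17 + 8 = 25.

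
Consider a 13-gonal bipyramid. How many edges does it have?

A bipyramid over an n-gon has 2n triangular faces and n + 2 vertices: V = 13 + 2 = 15, E = 3·13 = 39, F = 2·13 = 26.

39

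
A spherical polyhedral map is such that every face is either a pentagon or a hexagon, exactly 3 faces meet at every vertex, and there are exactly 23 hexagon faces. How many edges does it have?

Let x be the number of pentagons; then F = 23 + x.
Edge–face incidences: 2E = 6·23 + 5·x = 138 + 5x.
Every vertex has degree 3, so 3V = 2E.
Euler: V − E + F = 2 ⇒ (2E)/3 − E + (23 + x) = 2.
Multiply by 6: 2·(2E) − 3·(2E) + 6·(23 + x) = 12, i.e. 138 + 6x − (138 + 5x) = 12.
Collecting terms: x = 12.
Then 2E = 138 + 5·12 = 198, so E = 99, V = 2E/3 = 66, F = 23 + 12 = 35.

99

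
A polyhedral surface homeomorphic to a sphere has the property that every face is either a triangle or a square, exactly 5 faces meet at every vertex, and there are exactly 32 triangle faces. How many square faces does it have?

Let x be the number of squares; then F = 32 + x.
Edge–face incidences: 2E = 3·32 + 4·x = 96 + 4x.
Every vertex has degree 5, so 5V = 2E.
Euler: V − E + F = 2 ⇒ (2E)/5 − E + (32 + x) = 2.
Multiply by 10: 2·(2E) − 5·(2E) + 10·(32 + x) = 20, i.e. 320 + 10x − 3·(96 + 4x) = 20.
Collecting terms: −2x + 32 = 20, so −2x = −12, so x = 6.
Then 2E = 96 + 4·6 = 120, so E = 60, V = 2E/5 = 24, F = 32 + 6 = 38.

6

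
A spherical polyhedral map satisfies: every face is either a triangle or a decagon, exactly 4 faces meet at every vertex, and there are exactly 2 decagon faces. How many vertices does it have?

20

Let x be the number of triangles; then F = 2 + x.
Edge–face incidences: 2E = 10·2 + 3·x = 20 + 3x.
Every vertex has degree 4, so 4V = 2E.
Euler: V − E + F = 2 ⇒ (2E)/4 − E + (2 + x) = 2.
Multiply by 8: 2·(2E) − 4·(2E) + 8·(2 + x) = 16, i.e. 16 + 8x − 2·(20 + 3x) = 16.
Collecting terms: 2x − 24 = 16, so 2x = 40, so x = 20.
Then 2E = 20 + 3·20 = 80, so E = 40, V = 2E/4 = 20, F = 2 + 20 = 22.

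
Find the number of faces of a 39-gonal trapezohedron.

The n-trapezohedron (dual of the n-antiprism) has V = 2·39 + 2 = 80, E = 4·39 = 156, F = 2·39 = 78.
Check: V − E + F = 80 − 156 + 78 = 2.

78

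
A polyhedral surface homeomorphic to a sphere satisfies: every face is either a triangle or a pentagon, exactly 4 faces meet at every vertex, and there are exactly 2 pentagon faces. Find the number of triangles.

10

Let x be the number of triangles; then F = 2 + x.
Edge–face incidences: 2E = 5·2 + 3·x = 10 + 3x.
Every vertex has degree 4, so 4V = 2E.
Euler: V − E + F = 2 ⇒ (2E)/4 − E + (2 + x) = 2.
Multiply by 8: 2·(2E) − 4·(2E) + 8·(2 + x) = 16, i.e. 16 + 8x − 2·(10 + 3x) = 16.
Collecting terms: 2x − 4 = 16, so 2x = 20, so x = 10.
Then 2E = 10 + 3·10 = 40, so E = 20, V = 2E/4 = 10, F = 2 + 10 = 12.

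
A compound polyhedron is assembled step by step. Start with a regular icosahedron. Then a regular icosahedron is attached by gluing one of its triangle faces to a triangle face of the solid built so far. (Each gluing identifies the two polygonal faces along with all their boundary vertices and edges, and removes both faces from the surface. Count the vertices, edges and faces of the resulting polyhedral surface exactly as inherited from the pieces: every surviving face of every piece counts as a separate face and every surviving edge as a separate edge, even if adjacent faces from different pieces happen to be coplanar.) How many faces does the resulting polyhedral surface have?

38

A regular icosahedron: V=12, E=30, F=20.
Attach a regular icosahedron (V=12, E=30, F=20) along a 3-gon: merge 3 vertices and 3 edges, delete both glued faces → V=21, E=57, F=38.
Check: V − E + F = 21 − 57 + 38 = 2.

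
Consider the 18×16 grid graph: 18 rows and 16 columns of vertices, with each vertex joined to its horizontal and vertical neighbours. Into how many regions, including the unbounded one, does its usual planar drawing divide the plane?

256

The grid has V = 18·16 = 288 vertices and E = 18·15 + 16·17 = 542 edges.
F = 2 − V + E = 2 − 288 + 542 = 256.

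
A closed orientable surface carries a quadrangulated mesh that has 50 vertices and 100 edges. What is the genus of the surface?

1

Every face is a square and each edge borders two faces, so 4F = 2·100, giving F = 50.
χ = V − E + F = 50 − 100 + 50 = 0.
For a closed orientable surface χ = 2 − 2g, so g = (2 − (0))/2 = 1.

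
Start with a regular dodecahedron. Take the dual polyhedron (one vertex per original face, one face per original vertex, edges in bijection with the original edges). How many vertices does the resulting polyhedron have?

12

The base solid has V = 20, E = 30, F = 12.
The dual swaps V and F and preserves E: V′ = F = 12, E′ = E = 30, F′ = V = 20.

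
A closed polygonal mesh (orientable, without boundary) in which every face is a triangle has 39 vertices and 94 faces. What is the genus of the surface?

Every face is a triangle, so 2E = 3·94 = 282, giving E = 141.
χ = V − E + F = 39 − 141 + 94 = -8.
For a closed orientable surface χ = 2 − 2g, so g = (2 − (-8))/2 = 5.

5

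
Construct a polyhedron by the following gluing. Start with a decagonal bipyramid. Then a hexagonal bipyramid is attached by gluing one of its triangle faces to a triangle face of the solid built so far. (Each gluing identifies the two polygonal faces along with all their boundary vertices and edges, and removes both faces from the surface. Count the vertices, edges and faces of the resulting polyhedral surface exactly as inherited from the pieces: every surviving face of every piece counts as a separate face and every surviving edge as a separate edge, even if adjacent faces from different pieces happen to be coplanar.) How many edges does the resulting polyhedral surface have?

45

A decagonal bipyramid: V=12, E=30, F=20.
Attach a hexagonal bipyramid (V=8, E=18, F=12) along a 3-gon: merge 3 vertices and 3 edges, delete both glued faces → V=17, E=45, F=30.
Check: V − E + F = 17 − 45 + 30 = 2.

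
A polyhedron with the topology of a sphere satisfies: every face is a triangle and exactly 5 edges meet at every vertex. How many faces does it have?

20

Each face has 3 edges and each edge borders two faces, so 2E = 3F.
Each vertex has degree 5, so 5V = 2E and hence V = 3F/5.
Euler: V − E + F = 2 ⇒ (3F/5) − (3F/2) + F = 2.
Multiply by 10: (6 − 15 + 10)F = 20, i.e. 1F = 20.
So F = 20, E = 3·20/2 = 30, V = 3·20/5 = 12.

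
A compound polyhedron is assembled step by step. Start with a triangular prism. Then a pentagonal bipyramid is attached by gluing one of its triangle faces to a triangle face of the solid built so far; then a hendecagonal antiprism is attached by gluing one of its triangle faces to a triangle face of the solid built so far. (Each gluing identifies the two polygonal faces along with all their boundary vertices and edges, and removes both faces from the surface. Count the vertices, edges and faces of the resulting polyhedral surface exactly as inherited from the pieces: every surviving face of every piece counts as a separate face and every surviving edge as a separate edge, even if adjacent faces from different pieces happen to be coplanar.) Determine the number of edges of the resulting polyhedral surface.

62

A triangular prism: V=6, E=9, F=5.
Attach a pentagonal bipyramid (V=7, E=15, F=10) along a 3-gon: merge 3 vertices and 3 edges, delete both glued faces → V=10, E=21, F=13.
Attach a hendecagonal antiprism (V=22, E=44, F=24) along a 3-gon: merge 3 vertices and 3 edges, delete both glued faces → V=29, E=62, F=35.
Check: V − E + F = 29 − 62 + 35 = 2.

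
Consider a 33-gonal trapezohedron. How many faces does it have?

66

The n-trapezohedron (dual of the n-antiprism) has V = 2·33 + 2 = 68, E = 4·33 = 132, F = 2·33 = 66.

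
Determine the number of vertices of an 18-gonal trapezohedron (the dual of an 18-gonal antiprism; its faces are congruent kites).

The n-trapezohedron (dual of the n-antiprism) has V = 2·18 + 2 = 38, E = 4·18 = 72, F = 2·18 = 36.
Check: V − E + F = 38 − 72 + 36 = 2.

38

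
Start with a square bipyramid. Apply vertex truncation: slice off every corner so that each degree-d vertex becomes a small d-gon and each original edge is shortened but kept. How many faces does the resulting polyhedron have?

The base solid has V = 6, E = 12, F = 8.
Truncation replaces each original edge-end by a new vertex, so V′ = 2E = 24.
Each original edge survives, and each old vertex of degree d contributes d new edges; summing degrees gives Σd = 2E, so E′ = E + 2E = 3E = 36.
Each original face survives and each original vertex becomes one new face: F′ = F + V = 14.

14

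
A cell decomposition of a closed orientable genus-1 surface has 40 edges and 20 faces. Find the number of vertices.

20

For a closed orientable surface of genus 1, χ = 2 − 2·1 = 0.
V = 0 + E − F = 0 + 40 − 20 = 20.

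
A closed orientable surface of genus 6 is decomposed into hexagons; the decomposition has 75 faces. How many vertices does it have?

140

χ = 2 − 2·6 = -10, and every face is a hexagon so 6F = 2E.
E = 6·75/2 = 225. Then V = -10 + E − F = -10 + 225 − 75 = 140.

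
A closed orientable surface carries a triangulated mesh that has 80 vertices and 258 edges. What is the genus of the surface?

Every face is a triangle and each edge borders two faces, so 3F = 2·258, giving F = 172.
χ = V − E + F = 80 − 258 + 172 = -6.
For a closed orientable surface χ = 2 − 2g, so g = (2 − (-6))/2 = 4.

4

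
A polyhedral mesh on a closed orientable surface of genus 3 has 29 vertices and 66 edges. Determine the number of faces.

For a closed orientable surface of genus 3, χ = 2 − 2·3 = -4.
F = -4 − V + E = -4 − 29 + 66 = 33.

33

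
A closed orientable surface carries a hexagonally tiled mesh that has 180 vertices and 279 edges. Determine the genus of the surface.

4

Every face is a hexagon and each edge borders two faces, so 6F = 2·279, giving F = 93.
χ = V − E + F = 180 − 279 + 93 = -6.
For a closed orientable surface χ = 2 − 2g, so g = (2 − (-6))/2 = 4.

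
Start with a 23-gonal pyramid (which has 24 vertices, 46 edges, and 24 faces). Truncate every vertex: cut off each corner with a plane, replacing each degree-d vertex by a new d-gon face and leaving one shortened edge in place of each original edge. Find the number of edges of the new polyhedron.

Truncation replaces each original edge-end by a new vertex, so V′ = 2E = 92.
Each original edge survives, and each old vertex of degree d contributes d new edges; summing degrees gives Σd = 2E, so E′ = E + 2E = 3E = 138.
Each original face survives and each original vertex becomes one new face: F′ = F + V = 48.

138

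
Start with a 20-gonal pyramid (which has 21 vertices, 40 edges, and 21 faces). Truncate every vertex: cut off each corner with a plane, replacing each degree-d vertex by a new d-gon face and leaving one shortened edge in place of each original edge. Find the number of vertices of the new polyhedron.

Truncation replaces each original edge-end by a new vertex, so V′ = 2E = 80.
Each original edge survives, and each old vertex of degree d contributes d new edges; summing degrees gives Σd = 2E, so E′ = E + 2E = 3E = 120.
Each original face survives and each original vertex becomes one new face: F′ = F + V = 42.

80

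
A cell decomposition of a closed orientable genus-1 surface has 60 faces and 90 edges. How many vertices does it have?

For a closed orientable surface of genus 1, χ = 2 − 2·1 = 0.
V = 0 + E − F = 0 + 90 − 60 = 30.

30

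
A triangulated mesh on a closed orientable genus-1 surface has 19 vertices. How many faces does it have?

38

χ = 2 − 2·1 = 0, and every face is a triangle so 3F = 2E.
V − E + F = 0 with E = 3F/2 gives 19 − (3/2 − 1)·F = 0, so F = 38 and E = 57.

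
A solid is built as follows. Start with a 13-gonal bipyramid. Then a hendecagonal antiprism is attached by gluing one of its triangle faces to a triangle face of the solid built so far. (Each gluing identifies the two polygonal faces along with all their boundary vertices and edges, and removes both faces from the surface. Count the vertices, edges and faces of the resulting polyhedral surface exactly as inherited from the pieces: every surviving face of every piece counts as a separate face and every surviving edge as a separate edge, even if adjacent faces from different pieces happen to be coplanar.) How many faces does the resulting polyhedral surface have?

A 13-gonal bipyramid: V=15, E=39, F=26.
Attach a hendecagonal antiprism (V=22, E=44, F=24) along a 3-gon: merge 3 vertices and 3 edges, delete both glued faces → V=34, E=80, F=48.
Check: V − E + F = 34 − 80 + 48 = 2.

48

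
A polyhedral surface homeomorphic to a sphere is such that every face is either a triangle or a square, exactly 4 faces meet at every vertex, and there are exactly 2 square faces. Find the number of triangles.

8

Let x be the number of triangles; then F = 2 + x.
Edge–face incidences: 2E = 4·2 + 3·x = 8 + 3x.
Every vertex has degree 4, so 4V = 2E.
Euler: V − E + F = 2 ⇒ (2E)/4 − E + (2 + x) = 2.
Multiply by 8: 2·(2E) − 4·(2E) + 8·(2 + x) = 16, i.e. 16 + 8x − 2·(8 + 3x) = 16.
Collecting terms: 2x = 16, so x = 8.
Then 2E = 8 + 3·8 = 32, so E = 16, V = 2E/4 = 8, F = 2 + 8 = 10.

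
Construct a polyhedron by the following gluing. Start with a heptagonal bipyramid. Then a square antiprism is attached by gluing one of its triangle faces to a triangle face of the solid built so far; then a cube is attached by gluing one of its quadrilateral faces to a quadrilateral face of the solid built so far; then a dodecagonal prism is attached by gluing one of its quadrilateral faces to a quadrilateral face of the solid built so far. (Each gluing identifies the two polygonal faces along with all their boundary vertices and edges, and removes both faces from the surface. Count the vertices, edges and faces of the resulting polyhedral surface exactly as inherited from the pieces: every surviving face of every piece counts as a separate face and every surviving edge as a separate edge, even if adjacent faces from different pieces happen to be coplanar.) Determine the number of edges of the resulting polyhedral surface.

A heptagonal bipyramid: V=9, E=21, F=14.
Attach a square antiprism (V=8, E=16, F=10) along a 3-gon: merge 3 vertices and 3 edges, delete both glued faces → V=14, E=34, F=22.
Attach a cube (V=8, E=12, F=6) along a 4-gon: merge 4 vertices and 4 edges, delete both glued faces → V=18, E=42, F=26.
Attach a dodecagonal prism (V=24, E=36, F=14) along a 4-gon: merge 4 vertices and 4 edges, delete both glued faces → V=38, E=74, F=38.
Check: V − E + F = 38 − 74 + 38 = 2.

74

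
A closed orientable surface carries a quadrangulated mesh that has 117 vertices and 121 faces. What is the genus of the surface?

3

Every face is a square, so 2E = 4·121 = 484, giving E = 242.
χ = V − E + F = 117 − 242 + 121 = -4.
For a closed orientable surface χ = 2 − 2g, so g = (2 − (-4))/2 = 3.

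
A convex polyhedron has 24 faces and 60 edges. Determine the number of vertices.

38

Here V − E + F = 2.
V = 2 + E − F = 2 + 60 − 24 = 38.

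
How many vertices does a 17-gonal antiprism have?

34

An antiprism on an n-gon has two n-gon caps and 2n triangles: V = 2·17 = 34, E = 4·17 = 68, F = 2·17 + 2 = 36.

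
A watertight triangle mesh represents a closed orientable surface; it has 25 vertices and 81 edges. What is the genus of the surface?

2

Every face is a triangle and each edge borders two faces, so 3F = 2·81, giving F = 54.
χ = V − E + F = 25 − 81 + 54 = -2.
For a closed orientable surface χ = 2 − 2g, so g = (2 − (-2))/2 = 2.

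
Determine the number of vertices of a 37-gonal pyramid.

A pyramid on an n-gon base has one n-gon and n triangles: V = 37 + 1 = 38, E = 2·37 = 74, F = 37 + 1 = 38.
Check: V − E + F = 38 − 74 + 38 = 2.

38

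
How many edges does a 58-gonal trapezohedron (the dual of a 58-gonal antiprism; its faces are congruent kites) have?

The n-trapezohedron (dual of the n-antiprism) has V = 2·58 + 2 = 118, E = 4·58 = 232, F = 2·58 = 116.

232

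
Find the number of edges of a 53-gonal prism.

A prism on an n-gon has two n-gon bases and n rectangular sides: V = 2·53 = 106, E = 3·53 = 159, F = 53 + 2 = 55.
Check: V − E + F = 106 − 159 + 55 = 2.

159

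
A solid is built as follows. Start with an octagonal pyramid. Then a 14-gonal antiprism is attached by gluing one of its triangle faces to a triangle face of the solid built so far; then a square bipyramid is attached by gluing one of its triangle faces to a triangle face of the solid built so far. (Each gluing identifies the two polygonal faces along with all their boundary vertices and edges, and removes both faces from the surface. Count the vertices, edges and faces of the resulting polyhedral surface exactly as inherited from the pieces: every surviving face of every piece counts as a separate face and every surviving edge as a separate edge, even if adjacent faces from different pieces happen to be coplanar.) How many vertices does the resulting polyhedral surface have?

37

An octagonal pyramid: V=9, E=16, F=9.
Attach a 14-gonal antiprism (V=28, E=56, F=30) along a 3-gon: merge 3 vertices and 3 edges, delete both glued faces → V=34, E=69, F=37.
Attach a square bipyramid (V=6, E=12, F=8) along a 3-gon: merge 3 vertices and 3 edges, delete both glued faces → V=37, E=78, F=43.
Check: V − E + F = 37 − 78 + 43 = 2.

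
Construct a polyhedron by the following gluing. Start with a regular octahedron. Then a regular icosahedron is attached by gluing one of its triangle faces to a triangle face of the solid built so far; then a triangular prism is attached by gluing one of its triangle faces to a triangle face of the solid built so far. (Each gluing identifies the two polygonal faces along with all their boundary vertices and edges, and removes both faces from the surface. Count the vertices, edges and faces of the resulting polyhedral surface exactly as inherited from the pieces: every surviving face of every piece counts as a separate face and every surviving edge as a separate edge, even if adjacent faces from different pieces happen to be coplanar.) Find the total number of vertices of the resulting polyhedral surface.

18

A regular octahedron: V=6, E=12, F=8.
Attach a regular icosahedron (V=12, E=30, F=20) along a 3-gon: merge 3 vertices and 3 edges, delete both glued faces → V=15, E=39, F=26.
Attach a triangular prism (V=6, E=9, F=5) along a 3-gon: merge 3 vertices and 3 edges, delete both glued faces → V=18, E=45, F=29.
Check: V − E + F = 18 − 45 + 29 = 2.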